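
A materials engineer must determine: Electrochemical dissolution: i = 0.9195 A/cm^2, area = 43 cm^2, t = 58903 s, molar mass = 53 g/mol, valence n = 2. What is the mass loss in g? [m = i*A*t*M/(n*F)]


Apply Faraday's law: m = i*A*t*M / (n*F)
Total charge passed Q = i*A*t = 0.9195*43*58903 = 2328936.2655 C
m = Q*M/(n*F) = 2328936.2655*53/(2*96485) = 639.652 g

639.652 g


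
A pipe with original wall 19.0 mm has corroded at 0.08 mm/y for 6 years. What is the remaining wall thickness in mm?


Remaining wall = original − CR × time
t = 19.0 − 0.08*6 = 19.0 − 0.48 = 18.52 mm

18.52 mm


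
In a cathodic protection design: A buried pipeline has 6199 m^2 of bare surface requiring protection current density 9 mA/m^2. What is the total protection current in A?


I = area * current density, then convert mA → A (÷1000)
I = 6199 * 9 / 1000 = 55.79 A

55.79 A


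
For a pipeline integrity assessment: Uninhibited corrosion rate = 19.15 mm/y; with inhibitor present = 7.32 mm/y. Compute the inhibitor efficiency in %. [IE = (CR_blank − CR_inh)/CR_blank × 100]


Apply the inhibitor-efficiency definition: IE = (CR_blank − CR_inh)/CR_blank × 100
IE = (19.15 − 7.32) / 19.15 × 100
IE = 11.83 / 19.15 × 100 = 61.8 %

61.8 %


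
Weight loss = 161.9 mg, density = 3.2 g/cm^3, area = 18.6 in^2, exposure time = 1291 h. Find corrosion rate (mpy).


Apply the mpy weight-loss relation: CR = 534 * W / (D * A * T)
Numerator: 534 * 161.9 = 86454.6
Denominator: 3.2 * 18.6 * 1291 = 76840.32
CR = 86454.6 / 76840.32 = 1.125 mpy

1.125 mpy


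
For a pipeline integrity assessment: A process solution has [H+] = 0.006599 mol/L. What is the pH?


pH = −log10[H+]
pH = −log10(0.006599) = 2.18

2.18


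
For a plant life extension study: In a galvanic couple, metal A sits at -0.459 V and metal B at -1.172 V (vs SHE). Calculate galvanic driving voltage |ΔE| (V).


Driving voltage is the absolute potential difference.
|ΔE| = |-0.459 − (-1.172)| = 0.713 V

0.713 V


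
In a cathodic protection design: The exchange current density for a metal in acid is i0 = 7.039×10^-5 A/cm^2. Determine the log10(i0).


i0 = 7.039×10^-5 A/cm^2
log10(i0) = -4.152

-4.152


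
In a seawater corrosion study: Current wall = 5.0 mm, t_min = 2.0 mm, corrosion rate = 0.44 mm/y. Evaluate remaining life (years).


Apply the remaining-life relation: RL = (t_current − t_min) / CR
RL = (5.0 − 2.0) / 0.44 = 3.0 / 0.44 = 6.8 years

6.8 years


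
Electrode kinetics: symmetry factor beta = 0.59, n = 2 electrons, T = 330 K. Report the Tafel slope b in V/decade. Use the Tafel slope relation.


Apply the Tafel slope relation: b = 2.303*R*T/(beta*n*F)
Numerator: 2.303 * 8.314 * 330 = 6318.56
Denominator: 0.59 * 2 * 96485 = 113852.3
b = 6318.56 / 113852.3 = 0.055 V/decade

0.055 V/decade


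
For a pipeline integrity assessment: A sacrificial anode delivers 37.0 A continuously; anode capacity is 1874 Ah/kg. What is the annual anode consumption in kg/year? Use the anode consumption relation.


Annual consumption = current * hours per year / capacity
Rate = 37.0 * 8760 / 1874 = 173.0 kg/year

173.0 kg/year


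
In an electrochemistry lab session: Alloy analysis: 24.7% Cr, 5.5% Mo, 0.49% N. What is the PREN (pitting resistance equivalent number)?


Apply the PREN formula: PREN = Cr + 3.3*Mo + 16*N
PREN = 24.7 + 3.3*5.5 + 16*0.49
PREN = 24.7 + 18.15 + 7.84 = 50.69

50.69


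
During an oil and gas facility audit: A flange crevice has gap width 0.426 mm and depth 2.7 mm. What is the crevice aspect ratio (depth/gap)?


Aspect ratio = depth / gap
Ratio = 2.7 / 0.426 = 6.3

6.3


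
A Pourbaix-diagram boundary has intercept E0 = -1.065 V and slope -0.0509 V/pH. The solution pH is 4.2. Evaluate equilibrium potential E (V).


Apply the Pourbaix line equation: E = E0 + slope*pH
E = -1.065 + (-0.0509)*4.2 = -1.065 + (-0.21378) = -1.27878 V
Rounded to 4 decimal places: E = -1.2788 V

-1.2788 V


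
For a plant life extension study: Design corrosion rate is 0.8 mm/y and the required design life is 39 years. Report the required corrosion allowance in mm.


Corrosion allowance = CR × design life
CA = 0.8 * 39 = 31.2 mm

31.2 mm


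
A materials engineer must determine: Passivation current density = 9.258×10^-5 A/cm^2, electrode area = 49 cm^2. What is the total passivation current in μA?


I = i_pass * A, then convert A → μA (×10^6)
I = 9.258×10^-5 * 49 * 10^6 = 4536.42 μA

4536.42 μA


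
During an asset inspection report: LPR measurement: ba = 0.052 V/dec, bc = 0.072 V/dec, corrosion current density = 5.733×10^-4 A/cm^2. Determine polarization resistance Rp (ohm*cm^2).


Apply the Stern-Geary equation: Rp = ba*bc / (2.303*icorr*(ba+bc))
ba*bc = 0.052*0.072 = 0.003744
ba+bc = 0.124; 2.303*icorr*(ba+bc) = 2.303*5.733×10^-4*0.124 = 1.6371843×10^-4
Rp = 0.003744 / 1.6371843×10^-4 = 22.9 ohm*cm^2

22.9 ohm*cm^2


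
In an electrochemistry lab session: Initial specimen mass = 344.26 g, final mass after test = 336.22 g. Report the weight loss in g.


Weight loss = initial − final
WL = 344.26 − 336.22 = 8.04 g

8.04 g


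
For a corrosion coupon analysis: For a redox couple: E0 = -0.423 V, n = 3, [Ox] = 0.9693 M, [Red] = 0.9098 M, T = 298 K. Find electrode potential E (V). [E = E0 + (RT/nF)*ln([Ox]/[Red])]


Apply the Nernst equation: E = E0 + (RT/nF)*ln([Ox]/[Red])
Step 1: RT/nF = 8.314*298/(3*96485) = 0.00855944 V
Step 2: [Ox]/[Red] = 0.9693/0.9098 = 1.065399
Step 3: ln(1.065399) = 0.063349
Step 4: correction = 0.00855944 * 0.063349 = 0.001 V
E = -0.423 + 0.001 = -0.422 V

-0.422 V


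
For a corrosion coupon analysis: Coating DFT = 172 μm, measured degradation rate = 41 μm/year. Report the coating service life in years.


Service life = thickness / degradation rate
Life = 172 / 41 = 4.2 years

4.2 years


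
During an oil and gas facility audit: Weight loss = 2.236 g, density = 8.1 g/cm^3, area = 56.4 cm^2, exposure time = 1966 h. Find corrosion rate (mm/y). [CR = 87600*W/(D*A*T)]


Apply the mm/y weight-loss relation: CR = 87600 * W / (D * A * T)
Numerator: 87600 * 2.236 = 195873.6
Denominator: 8.1 * 56.4 * 1966 = 898147.44
CR = 195873.6 / 898147.44 = 0.2181 mm/y

0.2181 mm/y


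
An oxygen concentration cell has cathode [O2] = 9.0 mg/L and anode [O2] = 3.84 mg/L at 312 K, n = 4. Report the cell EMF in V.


Apply the Nernst concentration-cell relation: E = (RT/nF)*ln(C_cathode/C_anode)
RT/nF = 8.314*312/(4*96485) = 0.00672117 V
ln(9.0/3.84) = 0.85175
E = 0.00672117 * 0.85175 = 0.00572 V

0.00572 V


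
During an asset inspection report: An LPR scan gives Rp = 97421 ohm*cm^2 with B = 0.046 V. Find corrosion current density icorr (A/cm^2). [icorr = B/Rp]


Apply the Stern-Geary relation: icorr = B / Rp
icorr = 0.046 / 97421 = 4.722×10^-7 A/cm^2

4.722×10^-7 A/cm^2


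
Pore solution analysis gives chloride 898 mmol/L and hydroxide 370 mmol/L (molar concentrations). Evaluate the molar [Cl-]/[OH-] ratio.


Threshold parameter = [Cl-] / [OH-] (molar basis; both in mmol/L, so units cancel)
Ratio = 898 / 370 = 2.43

2.43


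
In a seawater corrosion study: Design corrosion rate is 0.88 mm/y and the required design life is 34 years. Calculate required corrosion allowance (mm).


Corrosion allowance = CR × design life
CA = 0.88 * 34 = 29.92 mm

29.92 mm


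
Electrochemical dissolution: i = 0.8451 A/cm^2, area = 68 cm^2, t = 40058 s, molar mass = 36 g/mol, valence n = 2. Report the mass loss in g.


Apply Faraday's law: m = i*A*t*M / (n*F)
Total charge passed Q = i*A*t = 0.8451*68*40058 = 2302005.0744 C
m = Q*M/(n*F) = 2302005.0744*36/(2*96485) = 429.4563 g

429.4563 g


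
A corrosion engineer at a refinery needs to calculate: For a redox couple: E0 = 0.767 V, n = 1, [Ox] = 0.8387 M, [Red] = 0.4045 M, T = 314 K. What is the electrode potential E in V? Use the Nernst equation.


Apply the Nernst equation: E = E0 + (RT/nF)*ln([Ox]/[Red])
Step 1: RT/nF = 8.314*314/(1*96485) = 0.02705701 V
Step 2: [Ox]/[Red] = 0.8387/0.4045 = 2.073424
Step 3: ln(2.073424) = 0.729201
Step 4: correction = 0.02705701 * 0.729201 = 0.0197 V
E = 0.767 + 0.0197 = 0.7867 V

0.7867 V


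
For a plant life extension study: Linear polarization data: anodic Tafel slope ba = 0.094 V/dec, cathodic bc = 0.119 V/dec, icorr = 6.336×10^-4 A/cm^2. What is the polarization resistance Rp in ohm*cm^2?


Apply the Stern-Geary equation: Rp = ba*bc / (2.303*icorr*(ba+bc))
ba*bc = 0.094*0.119 = 0.011186
ba+bc = 0.213; 2.303*icorr*(ba+bc) = 2.303*6.336×10^-4*0.213 = 3.1080551×10^-4
Rp = 0.011186 / 3.1080551×10^-4 = 35.99 ohm*cm^2

35.99 ohm*cm^2


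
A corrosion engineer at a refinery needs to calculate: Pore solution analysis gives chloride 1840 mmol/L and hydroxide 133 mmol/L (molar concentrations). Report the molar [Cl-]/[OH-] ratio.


Threshold parameter = [Cl-] / [OH-] (molar basis; both in mmol/L, so units cancel)
Ratio = 1840 / 133 = 13.83

13.83


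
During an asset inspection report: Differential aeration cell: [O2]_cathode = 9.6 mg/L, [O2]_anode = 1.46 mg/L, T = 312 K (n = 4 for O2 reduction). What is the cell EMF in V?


Apply the Nernst concentration-cell relation: E = (RT/nF)*ln(C_cathode/C_anode)
RT/nF = 8.314*312/(4*96485) = 0.00672117 V
ln(9.6/1.46) = 1.88333
E = 0.00672117 * 1.88333 = 0.01266 V

0.01266 V


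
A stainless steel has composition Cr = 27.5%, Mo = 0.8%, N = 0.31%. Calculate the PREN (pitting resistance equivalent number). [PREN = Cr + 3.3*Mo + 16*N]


Apply the PREN formula: PREN = Cr + 3.3*Mo + 16*N
PREN = 27.5 + 3.3*0.8 + 16*0.31
PREN = 27.5 + 2.64 + 4.96 = 35.1

35.1


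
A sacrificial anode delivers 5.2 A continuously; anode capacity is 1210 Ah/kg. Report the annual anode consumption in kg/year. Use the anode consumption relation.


Annual consumption = current * hours per year / capacity
Rate = 5.2 * 8760 / 1210 = 37.6 kg/year

37.6 kg/year


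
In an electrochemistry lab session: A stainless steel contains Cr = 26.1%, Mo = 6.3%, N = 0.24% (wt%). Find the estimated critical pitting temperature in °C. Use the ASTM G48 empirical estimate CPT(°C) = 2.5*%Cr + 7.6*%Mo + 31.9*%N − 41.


Apply the ASTM G48 empirical CPT estimate: CPT(°C) = 2.5*%Cr + 7.6*%Mo + 31.9*%N − 41
2.5*26.1 = 65.25; 7.6*6.3 = 47.88; 31.9*0.24 = 7.656
CPT = 65.25 + 47.88 + 7.656 − 41 = 79.786 °C
Rounded to 0.1 °C: CPT ≈ 79.8 °C

79.8 °C


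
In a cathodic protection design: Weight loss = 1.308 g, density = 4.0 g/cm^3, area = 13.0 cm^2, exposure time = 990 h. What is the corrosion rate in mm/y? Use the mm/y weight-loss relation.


Apply the mm/y weight-loss relation: CR = 87600 * W / (D * A * T)
Numerator: 87600 * 1.308 = 114580.8
Denominator: 4.0 * 13.0 * 990 = 51480.0
CR = 114580.8 / 51480.0 = 2.225734 mm/y

2.225734 mm/y


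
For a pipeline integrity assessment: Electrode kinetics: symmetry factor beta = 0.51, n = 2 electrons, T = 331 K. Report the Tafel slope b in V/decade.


Apply the Tafel slope relation: b = 2.303*R*T/(beta*n*F)
Numerator: 2.303 * 8.314 * 331 = 6337.7
Denominator: 0.51 * 2 * 96485 = 98414.7
b = 6337.7 / 98414.7 = 0.0644 V/decade

0.0644 V/decade


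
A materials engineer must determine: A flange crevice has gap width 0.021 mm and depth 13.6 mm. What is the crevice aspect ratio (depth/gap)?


Aspect ratio = depth / gap
Ratio = 13.6 / 0.021 = 647.6

647.6


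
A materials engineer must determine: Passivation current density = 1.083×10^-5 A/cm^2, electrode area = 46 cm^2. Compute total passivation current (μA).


I = i_pass * A, then convert A → μA (×10^6)
I = 1.083×10^-5 * 46 * 10^6 = 498.18 μA

498.18 μA


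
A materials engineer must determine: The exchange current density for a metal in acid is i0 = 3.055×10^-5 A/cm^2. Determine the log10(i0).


i0 = 3.055×10^-5 A/cm^2
log10(i0) = -4.515

-4.515


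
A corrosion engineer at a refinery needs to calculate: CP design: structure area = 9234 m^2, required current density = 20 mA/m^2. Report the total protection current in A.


I = area * current density, then convert mA → A (÷1000)
I = 9234 * 20 / 1000 = 184.68 A

184.68 A


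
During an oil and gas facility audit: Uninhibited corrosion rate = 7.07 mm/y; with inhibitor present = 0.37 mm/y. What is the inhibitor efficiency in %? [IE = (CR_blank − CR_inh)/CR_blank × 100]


Apply the inhibitor-efficiency definition: IE = (CR_blank − CR_inh)/CR_blank × 100
IE = (7.07 − 0.37) / 7.07 × 100
IE = 6.7 / 7.07 × 100 = 94.8 %

94.8 %


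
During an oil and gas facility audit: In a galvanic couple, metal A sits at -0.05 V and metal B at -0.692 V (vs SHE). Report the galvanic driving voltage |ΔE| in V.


Driving voltage is the absolute potential difference.
|ΔE| = |-0.05 − (-0.692)| = 0.642 V

0.642 V


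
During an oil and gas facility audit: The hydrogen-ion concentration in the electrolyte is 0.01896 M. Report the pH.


pH = −log10[H+]
pH = −log10(0.01896) = 1.72

1.72


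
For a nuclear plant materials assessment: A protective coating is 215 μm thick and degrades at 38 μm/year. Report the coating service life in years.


Service life = thickness / degradation rate
Life = 215 / 38 = 5.7 years

5.7 years


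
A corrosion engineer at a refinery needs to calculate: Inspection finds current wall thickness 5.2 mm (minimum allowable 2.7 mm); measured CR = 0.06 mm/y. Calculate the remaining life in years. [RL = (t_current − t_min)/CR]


Apply the remaining-life relation: RL = (t_current − t_min) / CR
RL = (5.2 − 2.7) / 0.06 = 2.5 / 0.06 = 41.7 years

41.7 years


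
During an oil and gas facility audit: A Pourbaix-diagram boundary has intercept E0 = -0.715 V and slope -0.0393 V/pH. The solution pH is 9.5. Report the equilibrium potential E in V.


Apply the Pourbaix line equation: E = E0 + slope*pH
E = -0.715 + (-0.0393)*9.5 = -0.715 + (-0.37335) = -1.08835 V
Rounded to 3 decimal places: E = -1.088 V

-1.088 V


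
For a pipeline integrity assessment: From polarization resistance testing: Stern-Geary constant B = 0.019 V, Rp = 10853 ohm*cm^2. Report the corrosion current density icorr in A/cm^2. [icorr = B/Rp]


Apply the Stern-Geary relation: icorr = B / Rp
icorr = 0.019 / 10853 = 1.751×10^-6 A/cm^2

1.751×10^-6 A/cm^2


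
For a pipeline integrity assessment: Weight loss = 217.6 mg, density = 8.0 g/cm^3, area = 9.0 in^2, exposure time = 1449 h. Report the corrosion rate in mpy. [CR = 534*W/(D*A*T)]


Apply the mpy weight-loss relation: CR = 534 * W / (D * A * T)
Numerator: 534 * 217.6 = 116198.4
Denominator: 8.0 * 9.0 * 1449 = 104328.0
CR = 116198.4 / 104328.0 = 1.1138 mpy

1.1138 mpy


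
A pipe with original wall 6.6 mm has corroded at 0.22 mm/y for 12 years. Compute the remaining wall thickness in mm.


Remaining wall = original − CR × time
t = 6.6 − 0.22*12 = 6.6 − 2.64 = 3.96 mm

3.96 mm


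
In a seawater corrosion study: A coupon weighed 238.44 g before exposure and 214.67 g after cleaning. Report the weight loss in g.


Weight loss = initial − final
WL = 238.44 − 214.67 = 23.77 g

23.77 g


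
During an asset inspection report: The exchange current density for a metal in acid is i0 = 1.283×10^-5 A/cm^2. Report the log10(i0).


i0 = 1.283×10^-5 A/cm^2
log10(i0) = -4.892

-4.892


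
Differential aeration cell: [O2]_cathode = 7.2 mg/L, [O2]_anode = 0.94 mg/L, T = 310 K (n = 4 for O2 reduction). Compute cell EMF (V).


Apply the Nernst concentration-cell relation: E = (RT/nF)*ln(C_cathode/C_anode)
RT/nF = 8.314*310/(4*96485) = 0.00667808 V
ln(7.2/0.94) = 2.03596
E = 0.00667808 * 2.03596 = 0.0136 V

0.0136 V


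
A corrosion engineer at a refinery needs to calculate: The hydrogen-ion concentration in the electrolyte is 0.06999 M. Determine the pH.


pH = −log10[H+]
pH = −log10(0.06999) = 1.15

1.15


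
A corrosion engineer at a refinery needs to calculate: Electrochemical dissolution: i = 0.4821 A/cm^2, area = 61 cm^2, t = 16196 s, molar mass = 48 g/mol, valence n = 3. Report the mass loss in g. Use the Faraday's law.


Apply Faraday's law: m = i*A*t*M / (n*F)
Total charge passed Q = i*A*t = 0.4821*61*16196 = 476293.5876 C
m = Q*M/(n*F) = 476293.5876*48/(3*96485) = 78.9832 g

78.9832 g


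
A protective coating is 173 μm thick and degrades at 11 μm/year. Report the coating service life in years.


Service life = thickness / degradation rate
Life = 173 / 11 = 15.7 years

15.7 years


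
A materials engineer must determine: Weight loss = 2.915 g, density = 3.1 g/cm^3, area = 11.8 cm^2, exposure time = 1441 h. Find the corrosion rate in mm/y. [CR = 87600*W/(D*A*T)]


Apply the mm/y weight-loss relation: CR = 87600 * W / (D * A * T)
Numerator: 87600 * 2.915 = 255354.0
Denominator: 3.1 * 11.8 * 1441 = 52711.78
CR = 255354.0 / 52711.78 = 4.84434 mm/y

4.84434 mm/y


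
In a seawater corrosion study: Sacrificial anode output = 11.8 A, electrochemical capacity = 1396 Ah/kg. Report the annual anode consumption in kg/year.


Annual consumption = current * hours per year / capacity
Rate = 11.8 * 8760 / 1396 = 74.0 kg/year

74.0 kg/year


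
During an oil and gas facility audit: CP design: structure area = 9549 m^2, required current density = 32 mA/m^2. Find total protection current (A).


I = area * current density, then convert mA → A (÷1000)
I = 9549 * 32 / 1000 = 305.57 A

305.57 A


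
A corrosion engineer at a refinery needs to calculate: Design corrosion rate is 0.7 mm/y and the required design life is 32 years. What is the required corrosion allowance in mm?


Corrosion allowance = CR × design life
CA = 0.7 * 32 = 22.4 mm

22.4 mm


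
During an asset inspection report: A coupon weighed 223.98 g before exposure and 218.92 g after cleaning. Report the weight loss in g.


Weight loss = initial − final
WL = 223.98 − 218.92 = 5.06 g

5.06 g


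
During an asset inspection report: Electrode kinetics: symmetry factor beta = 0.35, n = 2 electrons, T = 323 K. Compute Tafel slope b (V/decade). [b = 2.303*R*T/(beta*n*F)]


Apply the Tafel slope relation: b = 2.303*R*T/(beta*n*F)
Numerator: 2.303 * 8.314 * 323 = 6184.53
Denominator: 0.35 * 2 * 96485 = 67539.5
b = 6184.53 / 67539.5 = 0.0916 V/decade

0.0916 V/decade


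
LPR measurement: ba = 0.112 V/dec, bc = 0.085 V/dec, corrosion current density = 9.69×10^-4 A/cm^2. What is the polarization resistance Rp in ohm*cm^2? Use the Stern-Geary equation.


Apply the Stern-Geary equation: Rp = ba*bc / (2.303*icorr*(ba+bc))
ba*bc = 0.112*0.085 = 0.00952
ba+bc = 0.197; 2.303*icorr*(ba+bc) = 2.303*9.69×10^-4*0.197 = 4.3962658×10^-4
Rp = 0.00952 / 4.3962658×10^-4 = 21.65 ohm*cm^2

21.65 ohm*cm^2


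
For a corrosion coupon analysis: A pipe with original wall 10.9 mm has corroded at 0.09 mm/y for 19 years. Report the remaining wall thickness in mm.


Remaining wall = original − CR × time
t = 10.9 − 0.09*19 = 10.9 − 1.71 = 9.19 mm

9.19 mm


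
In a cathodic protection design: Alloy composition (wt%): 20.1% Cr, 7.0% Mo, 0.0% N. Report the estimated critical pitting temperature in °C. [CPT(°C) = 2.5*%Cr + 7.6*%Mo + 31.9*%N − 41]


Apply the ASTM G48 empirical CPT estimate: CPT(°C) = 2.5*%Cr + 7.6*%Mo + 31.9*%N − 41
2.5*20.1 = 50.25; 7.6*7.0 = 53.2; 31.9*0.0 = 0
CPT = 50.25 + 53.2 + 0 − 41 = 62.45 °C
Rounded to 0.1 °C: CPT ≈ 62.5 °C

62.5 °C


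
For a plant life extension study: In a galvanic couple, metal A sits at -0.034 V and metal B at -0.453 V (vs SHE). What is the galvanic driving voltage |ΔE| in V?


Driving voltage is the absolute potential difference.
|ΔE| = |-0.034 − (-0.453)| = 0.419 V

0.419 V


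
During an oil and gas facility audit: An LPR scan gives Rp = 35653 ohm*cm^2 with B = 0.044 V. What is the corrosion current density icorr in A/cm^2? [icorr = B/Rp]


Apply the Stern-Geary relation: icorr = B / Rp
icorr = 0.044 / 35653 = 1.234×10^-6 A/cm^2

1.234×10^-6 A/cm^2


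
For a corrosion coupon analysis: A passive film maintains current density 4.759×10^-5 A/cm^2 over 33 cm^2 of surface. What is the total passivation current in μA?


I = i_pass * A, then convert A → μA (×10^6)
I = 4.759×10^-5 * 33 * 10^6 = 1570.47 μA

1570.47 μA


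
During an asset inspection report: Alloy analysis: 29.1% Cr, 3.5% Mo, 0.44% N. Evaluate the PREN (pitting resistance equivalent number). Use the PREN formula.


Apply the PREN formula: PREN = Cr + 3.3*Mo + 16*N
PREN = 29.1 + 3.3*3.5 + 16*0.44
PREN = 29.1 + 11.55 + 7.04 = 47.69

47.69


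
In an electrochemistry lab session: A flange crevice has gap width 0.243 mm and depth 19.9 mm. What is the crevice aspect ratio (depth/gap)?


Aspect ratio = depth / gap
Ratio = 19.9 / 0.243 = 81.9

81.9


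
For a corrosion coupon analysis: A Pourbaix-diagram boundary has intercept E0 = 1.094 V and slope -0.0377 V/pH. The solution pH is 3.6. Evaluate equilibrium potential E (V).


Apply the Pourbaix line equation: E = E0 + slope*pH
E = 1.094 + (-0.0377)*3.6 = 1.094 + (-0.13572) = 0.95828 V
Rounded to 4 decimal places: E = 0.9583 V

0.9583 V


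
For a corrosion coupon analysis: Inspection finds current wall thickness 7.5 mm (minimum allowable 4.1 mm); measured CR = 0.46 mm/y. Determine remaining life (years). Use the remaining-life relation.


Apply the remaining-life relation: RL = (t_current − t_min) / CR
RL = (7.5 − 4.1) / 0.46 = 3.4 / 0.46 = 7.4 years

7.4 years


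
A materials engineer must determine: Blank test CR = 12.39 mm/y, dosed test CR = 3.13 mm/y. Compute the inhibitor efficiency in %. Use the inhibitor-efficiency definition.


Apply the inhibitor-efficiency definition: IE = (CR_blank − CR_inh)/CR_blank × 100
IE = (12.39 − 3.13) / 12.39 × 100
IE = 9.26 / 12.39 × 100 = 74.7 %

74.7 %


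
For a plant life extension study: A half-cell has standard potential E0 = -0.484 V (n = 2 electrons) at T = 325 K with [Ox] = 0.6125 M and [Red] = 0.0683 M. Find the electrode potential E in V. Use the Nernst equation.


Apply the Nernst equation: E = E0 + (RT/nF)*ln([Ox]/[Red])
Step 1: RT/nF = 8.314*325/(2*96485) = 0.01400244 V
Step 2: [Ox]/[Red] = 0.6125/0.0683 = 8.967789
Step 3: ln(8.967789) = 2.193639
Step 4: correction = 0.01400244 * 2.193639 = 0.031 V
E = -0.484 + 0.031 = -0.453 V

-0.453 V


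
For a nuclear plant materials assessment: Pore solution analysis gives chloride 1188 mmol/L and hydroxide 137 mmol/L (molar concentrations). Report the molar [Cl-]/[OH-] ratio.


Threshold parameter = [Cl-] / [OH-] (molar basis; both in mmol/L, so units cancel)
Ratio = 1188 / 137 = 8.67

8.67


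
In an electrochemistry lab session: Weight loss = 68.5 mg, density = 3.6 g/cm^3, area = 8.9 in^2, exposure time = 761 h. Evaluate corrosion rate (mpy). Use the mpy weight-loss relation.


Apply the mpy weight-loss relation: CR = 534 * W / (D * A * T)
Numerator: 534 * 68.5 = 36579.0
Denominator: 3.6 * 8.9 * 761 = 24382.44
CR = 36579.0 / 24382.44 = 1.5 mpy

1.5 mpy


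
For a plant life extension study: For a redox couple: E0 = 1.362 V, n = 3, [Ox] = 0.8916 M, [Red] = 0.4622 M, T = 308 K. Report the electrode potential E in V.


Apply the Nernst equation: E = E0 + (RT/nF)*ln([Ox]/[Red])
Step 1: RT/nF = 8.314*308/(3*96485) = 0.00884667 V
Step 2: [Ox]/[Red] = 0.8916/0.4622 = 1.929035
Step 3: ln(1.929035) = 0.65702
Step 4: correction = 0.00884667 * 0.65702 = 0.0058 V
E = 1.362 + 0.0058 = 1.3678 V

1.3678 V


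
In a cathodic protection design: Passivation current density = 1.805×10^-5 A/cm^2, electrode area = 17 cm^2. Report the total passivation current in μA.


I = i_pass * A, then convert A → μA (×10^6)
I = 1.805×10^-5 * 17 * 10^6 = 306.85 μA

306.85 μA


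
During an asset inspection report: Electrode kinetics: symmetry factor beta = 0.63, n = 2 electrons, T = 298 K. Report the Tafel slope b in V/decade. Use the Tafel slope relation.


Apply the Tafel slope relation: b = 2.303*R*T/(beta*n*F)
Numerator: 2.303 * 8.314 * 298 = 5705.85
Denominator: 0.63 * 2 * 96485 = 121571.1
b = 5705.85 / 121571.1 = 0.0469 V/decade

0.0469 V/decade


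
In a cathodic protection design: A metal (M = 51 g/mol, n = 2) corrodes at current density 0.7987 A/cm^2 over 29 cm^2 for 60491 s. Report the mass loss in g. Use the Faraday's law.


Apply Faraday's law: m = i*A*t*M / (n*F)
Total charge passed Q = i*A*t = 0.7987*29*60491 = 1401110.6893 C
m = Q*M/(n*F) = 1401110.6893*51/(2*96485) = 370.299 g

370.299 g


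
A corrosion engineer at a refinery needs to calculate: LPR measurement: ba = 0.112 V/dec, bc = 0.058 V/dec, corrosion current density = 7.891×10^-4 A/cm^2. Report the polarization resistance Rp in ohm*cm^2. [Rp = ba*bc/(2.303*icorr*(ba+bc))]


Apply the Stern-Geary equation: Rp = ba*bc / (2.303*icorr*(ba+bc))
ba*bc = 0.112*0.058 = 0.006496
ba+bc = 0.17; 2.303*icorr*(ba+bc) = 2.303*7.891×10^-4*0.17 = 3.0894054×10^-4
Rp = 0.006496 / 3.0894054×10^-4 = 21.0 ohm*cm^2

21.0 ohm*cm^2


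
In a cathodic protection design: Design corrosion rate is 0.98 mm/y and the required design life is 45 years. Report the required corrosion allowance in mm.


Corrosion allowance = CR × design life
CA = 0.98 * 45 = 44.1 mm

44.1 mm


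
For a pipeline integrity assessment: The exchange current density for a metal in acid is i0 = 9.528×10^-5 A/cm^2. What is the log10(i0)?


i0 = 9.528×10^-5 A/cm^2
log10(i0) = -4.021

-4.021


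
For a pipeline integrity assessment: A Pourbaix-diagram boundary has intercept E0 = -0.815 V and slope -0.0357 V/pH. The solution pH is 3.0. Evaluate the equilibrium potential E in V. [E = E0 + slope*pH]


Apply the Pourbaix line equation: E = E0 + slope*pH
E = -0.815 + (-0.0357)*3.0 = -0.815 + (-0.1071) = -0.9221 V
Rounded to 3 decimal places: E = -0.922 V

-0.922 V


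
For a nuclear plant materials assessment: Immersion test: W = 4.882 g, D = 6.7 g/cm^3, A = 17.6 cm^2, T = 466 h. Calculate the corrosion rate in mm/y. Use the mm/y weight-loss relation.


Apply the mm/y weight-loss relation: CR = 87600 * W / (D * A * T)
Numerator: 87600 * 4.882 = 427663.2
Denominator: 6.7 * 17.6 * 466 = 54950.72
CR = 427663.2 / 54950.72 = 7.78267 mm/y

7.78267 mm/y


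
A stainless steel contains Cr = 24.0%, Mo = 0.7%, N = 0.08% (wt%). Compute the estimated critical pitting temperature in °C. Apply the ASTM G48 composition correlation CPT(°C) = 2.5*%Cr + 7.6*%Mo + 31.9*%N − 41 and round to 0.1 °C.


Apply the ASTM G48 empirical CPT estimate: CPT(°C) = 2.5*%Cr + 7.6*%Mo + 31.9*%N − 41
2.5*24.0 = 60; 7.6*0.7 = 5.32; 31.9*0.08 = 2.552
CPT = 60 + 5.32 + 2.552 − 41 = 26.872 °C
Rounded to 0.1 °C: CPT ≈ 26.9 °C

26.9 °C


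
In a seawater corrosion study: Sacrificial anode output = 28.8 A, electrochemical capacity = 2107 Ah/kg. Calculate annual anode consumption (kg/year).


Annual consumption = current * hours per year / capacity
Rate = 28.8 * 8760 / 2107 = 119.7 kg/year

119.7 kg/year


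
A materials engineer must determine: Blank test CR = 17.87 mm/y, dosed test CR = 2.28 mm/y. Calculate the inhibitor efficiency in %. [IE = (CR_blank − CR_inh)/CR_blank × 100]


Apply the inhibitor-efficiency definition: IE = (CR_blank − CR_inh)/CR_blank × 100
IE = (17.87 − 2.28) / 17.87 × 100
IE = 15.59 / 17.87 × 100 = 87.2 %

87.2 %


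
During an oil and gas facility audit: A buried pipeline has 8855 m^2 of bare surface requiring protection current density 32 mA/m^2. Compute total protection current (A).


I = area * current density, then convert mA → A (÷1000)
I = 8855 * 32 / 1000 = 283.36 A

283.36 A


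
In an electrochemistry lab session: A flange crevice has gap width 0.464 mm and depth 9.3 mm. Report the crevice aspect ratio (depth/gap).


Aspect ratio = depth / gap
Ratio = 9.3 / 0.464 = 20.0

20.0


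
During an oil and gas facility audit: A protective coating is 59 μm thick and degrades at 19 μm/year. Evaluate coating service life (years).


Service life = thickness / degradation rate
Life = 59 / 19 = 3.1 years

3.1 years


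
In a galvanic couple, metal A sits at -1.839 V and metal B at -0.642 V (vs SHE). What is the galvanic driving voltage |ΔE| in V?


Driving voltage is the absolute potential difference.
|ΔE| = |-1.839 − (-0.642)| = 1.197 V

1.197 V


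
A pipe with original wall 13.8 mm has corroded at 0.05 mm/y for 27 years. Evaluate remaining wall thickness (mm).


Remaining wall = original − CR × time
t = 13.8 − 0.05*27 = 13.8 − 1.35 = 12.45 mm

12.45 mm


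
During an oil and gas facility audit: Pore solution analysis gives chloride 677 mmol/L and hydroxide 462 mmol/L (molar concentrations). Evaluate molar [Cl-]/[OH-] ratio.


Threshold parameter = [Cl-] / [OH-] (molar basis; both in mmol/L, so units cancel)
Ratio = 677 / 462 = 1.47

1.47


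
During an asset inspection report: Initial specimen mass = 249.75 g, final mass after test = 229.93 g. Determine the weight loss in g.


Weight loss = initial − final
WL = 249.75 − 229.93 = 19.82 g

19.82 g


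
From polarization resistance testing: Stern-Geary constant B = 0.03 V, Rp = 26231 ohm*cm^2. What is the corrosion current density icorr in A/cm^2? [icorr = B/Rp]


Apply the Stern-Geary relation: icorr = B / Rp
icorr = 0.03 / 26231 = 1.144×10^-6 A/cm^2

1.144×10^-6 A/cm^2


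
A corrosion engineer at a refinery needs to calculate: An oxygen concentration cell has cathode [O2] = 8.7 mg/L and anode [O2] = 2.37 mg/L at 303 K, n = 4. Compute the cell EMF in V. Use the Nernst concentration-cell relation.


Apply the Nernst concentration-cell relation: E = (RT/nF)*ln(C_cathode/C_anode)
RT/nF = 8.314*303/(4*96485) = 0.00652729 V
ln(8.7/2.37) = 1.30043
E = 0.00652729 * 1.30043 = 0.00849 V

0.00849 V


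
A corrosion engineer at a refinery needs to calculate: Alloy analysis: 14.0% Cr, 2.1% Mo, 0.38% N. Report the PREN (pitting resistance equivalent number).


Apply the PREN formula: PREN = Cr + 3.3*Mo + 16*N
PREN = 14.0 + 3.3*2.1 + 16*0.38
PREN = 14.0 + 6.93 + 6.08 = 27.01

27.01


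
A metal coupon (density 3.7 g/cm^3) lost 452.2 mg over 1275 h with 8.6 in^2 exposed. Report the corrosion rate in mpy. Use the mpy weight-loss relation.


Apply the mpy weight-loss relation: CR = 534 * W / (D * A * T)
Numerator: 534 * 452.2 = 241474.8
Denominator: 3.7 * 8.6 * 1275 = 40570.5
CR = 241474.8 / 40570.5 = 5.952 mpy

5.952 mpy


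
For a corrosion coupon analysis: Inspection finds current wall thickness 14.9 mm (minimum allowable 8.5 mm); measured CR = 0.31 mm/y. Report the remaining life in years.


Apply the remaining-life relation: RL = (t_current − t_min) / CR
RL = (14.9 − 8.5) / 0.31 = 6.4 / 0.31 = 20.6 years

20.6 years


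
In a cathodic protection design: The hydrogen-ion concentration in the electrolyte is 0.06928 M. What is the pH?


pH = −log10[H+]
pH = −log10(0.06928) = 1.16

1.16


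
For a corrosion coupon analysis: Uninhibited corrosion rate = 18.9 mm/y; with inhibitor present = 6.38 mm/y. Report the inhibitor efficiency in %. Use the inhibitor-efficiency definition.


Apply the inhibitor-efficiency definition: IE = (CR_blank − CR_inh)/CR_blank × 100
IE = (18.9 − 6.38) / 18.9 × 100
IE = 12.52 / 18.9 × 100 = 66.2 %

66.2 %


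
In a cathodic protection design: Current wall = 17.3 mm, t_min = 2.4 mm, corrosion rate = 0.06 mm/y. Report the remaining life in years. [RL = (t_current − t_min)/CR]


Apply the remaining-life relation: RL = (t_current − t_min) / CR
RL = (17.3 − 2.4) / 0.06 = 14.9 / 0.06 = 248.3 years

248.3 years


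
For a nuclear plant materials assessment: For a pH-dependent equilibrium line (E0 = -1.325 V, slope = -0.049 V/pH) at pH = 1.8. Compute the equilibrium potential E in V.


Apply the Pourbaix line equation: E = E0 + slope*pH
E = -1.325 + (-0.049)*1.8 = -1.325 + (-0.0882) = -1.4132 V
Rounded to 4 decimal places: E = -1.4132 V

-1.4132 V


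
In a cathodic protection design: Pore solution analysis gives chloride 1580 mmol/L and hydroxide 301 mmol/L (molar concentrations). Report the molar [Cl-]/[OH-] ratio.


Threshold parameter = [Cl-] / [OH-] (molar basis; both in mmol/L, so units cancel)
Ratio = 1580 / 301 = 5.25

5.25


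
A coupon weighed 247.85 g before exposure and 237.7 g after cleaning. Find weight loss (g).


Weight loss = initial − final
WL = 247.85 − 237.7 = 10.15 g

10.15 g


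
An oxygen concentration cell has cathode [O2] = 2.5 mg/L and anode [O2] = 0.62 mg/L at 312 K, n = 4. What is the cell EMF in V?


Apply the Nernst concentration-cell relation: E = (RT/nF)*ln(C_cathode/C_anode)
RT/nF = 8.314*312/(4*96485) = 0.00672117 V
ln(2.5/0.62) = 1.39433
E = 0.00672117 * 1.39433 = 0.00937 V

0.00937 V


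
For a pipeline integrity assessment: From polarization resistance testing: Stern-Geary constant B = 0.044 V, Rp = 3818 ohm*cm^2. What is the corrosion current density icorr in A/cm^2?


Apply the Stern-Geary relation: icorr = B / Rp
icorr = 0.044 / 3818 = 1.152×10^-5 A/cm^2

1.152×10^-5 A/cm^2


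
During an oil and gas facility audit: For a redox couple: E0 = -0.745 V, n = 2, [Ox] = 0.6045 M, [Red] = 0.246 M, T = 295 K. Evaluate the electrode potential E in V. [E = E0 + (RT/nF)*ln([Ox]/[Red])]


Apply the Nernst equation: E = E0 + (RT/nF)*ln([Ox]/[Red])
Step 1: RT/nF = 8.314*295/(2*96485) = 0.0127099 V
Step 2: [Ox]/[Red] = 0.6045/0.246 = 2.457317
Step 3: ln(2.457317) = 0.89907
Step 4: correction = 0.0127099 * 0.89907 = 0.0114 V
E = -0.745 + 0.0114 = -0.7336 V

-0.7336 V


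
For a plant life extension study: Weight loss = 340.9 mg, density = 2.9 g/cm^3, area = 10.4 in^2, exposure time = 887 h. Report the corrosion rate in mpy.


Apply the mpy weight-loss relation: CR = 534 * W / (D * A * T)
Numerator: 534 * 340.9 = 182040.6
Denominator: 2.9 * 10.4 * 887 = 26751.92
CR = 182040.6 / 26751.92 = 6.80477 mpy

6.80477 mpy


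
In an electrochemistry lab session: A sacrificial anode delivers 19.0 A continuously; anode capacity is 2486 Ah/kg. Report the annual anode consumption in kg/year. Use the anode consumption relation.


Annual consumption = current * hours per year / capacity
Rate = 19.0 * 8760 / 2486 = 67.0 kg/year

67.0 kg/year


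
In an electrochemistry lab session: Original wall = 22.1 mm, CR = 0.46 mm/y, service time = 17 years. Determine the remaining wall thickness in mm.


Remaining wall = original − CR × time
t = 22.1 − 0.46*17 = 22.1 − 7.82 = 14.28 mm

14.28 mm


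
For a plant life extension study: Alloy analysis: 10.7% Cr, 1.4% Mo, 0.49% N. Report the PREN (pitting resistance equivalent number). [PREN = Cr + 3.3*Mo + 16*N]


Apply the PREN formula: PREN = Cr + 3.3*Mo + 16*N
PREN = 10.7 + 3.3*1.4 + 16*0.49
PREN = 10.7 + 4.62 + 7.84 = 23.16

23.16


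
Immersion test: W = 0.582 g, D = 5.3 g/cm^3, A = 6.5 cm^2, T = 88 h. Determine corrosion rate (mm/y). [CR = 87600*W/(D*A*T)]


Apply the mm/y weight-loss relation: CR = 87600 * W / (D * A * T)
Numerator: 87600 * 0.582 = 50983.2
Denominator: 5.3 * 6.5 * 88 = 3031.6
CR = 50983.2 / 3031.6 = 16.81726 mm/y

16.81726 mm/y


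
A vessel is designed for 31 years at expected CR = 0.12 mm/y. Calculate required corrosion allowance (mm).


Corrosion allowance = CR × design life
CA = 0.12 * 31 = 3.72 mm

3.72 mm


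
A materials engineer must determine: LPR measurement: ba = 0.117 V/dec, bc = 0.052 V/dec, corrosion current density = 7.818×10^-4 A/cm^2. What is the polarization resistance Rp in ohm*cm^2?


Apply the Stern-Geary equation: Rp = ba*bc / (2.303*icorr*(ba+bc))
ba*bc = 0.117*0.052 = 0.006084
ba+bc = 0.169; 2.303*icorr*(ba+bc) = 2.303*7.818×10^-4*0.169 = 3.0428203×10^-4
Rp = 0.006084 / 3.0428203×10^-4 = 19.99 ohm*cm^2

19.99 ohm*cm^2


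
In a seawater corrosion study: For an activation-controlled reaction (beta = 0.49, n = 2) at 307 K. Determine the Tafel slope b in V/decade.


Apply the Tafel slope relation: b = 2.303*R*T/(beta*n*F)
Numerator: 2.303 * 8.314 * 307 = 5878.17
Denominator: 0.49 * 2 * 96485 = 94555.3
b = 5878.17 / 94555.3 = 0.062 V/decade

0.062 V/decade


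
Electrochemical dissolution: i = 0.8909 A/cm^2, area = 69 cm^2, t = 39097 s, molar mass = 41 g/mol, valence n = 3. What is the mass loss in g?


Apply Faraday's law: m = i*A*t*M / (n*F)
Total charge passed Q = i*A*t = 0.8909*69*39097 = 2403374.6937 C
m = Q*M/(n*F) = 2403374.6937*41/(3*96485) = 340.4272 g

340.4272 g


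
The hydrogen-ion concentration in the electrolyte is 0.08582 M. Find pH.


pH = −log10[H+]
pH = −log10(0.08582) = 1.07

1.07


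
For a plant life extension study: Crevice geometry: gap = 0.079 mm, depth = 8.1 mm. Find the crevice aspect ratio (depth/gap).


Aspect ratio = depth / gap
Ratio = 8.1 / 0.079 = 102.5

102.5


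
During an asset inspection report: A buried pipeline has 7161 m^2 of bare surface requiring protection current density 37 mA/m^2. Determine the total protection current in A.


I = area * current density, then convert mA → A (÷1000)
I = 7161 * 37 / 1000 = 264.96 A

264.96 A


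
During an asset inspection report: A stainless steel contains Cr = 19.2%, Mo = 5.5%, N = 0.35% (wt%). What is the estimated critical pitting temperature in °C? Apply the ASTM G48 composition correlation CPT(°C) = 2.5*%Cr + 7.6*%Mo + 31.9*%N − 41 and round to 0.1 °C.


Apply the ASTM G48 empirical CPT estimate: CPT(°C) = 2.5*%Cr + 7.6*%Mo + 31.9*%N − 41
2.5*19.2 = 48; 7.6*5.5 = 41.8; 31.9*0.35 = 11.165
CPT = 48 + 41.8 + 11.165 − 41 = 59.965 °C
Rounded to 0.1 °C: CPT ≈ 60.0 °C

60.0 °C


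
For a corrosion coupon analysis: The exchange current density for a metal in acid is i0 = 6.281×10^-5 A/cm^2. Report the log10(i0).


i0 = 6.281×10^-5 A/cm^2
log10(i0) = -4.202

-4.202


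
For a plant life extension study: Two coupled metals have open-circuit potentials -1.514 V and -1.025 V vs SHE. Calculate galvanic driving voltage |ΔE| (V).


Driving voltage is the absolute potential difference.
|ΔE| = |-1.514 − (-1.025)| = 0.489 V

0.489 V


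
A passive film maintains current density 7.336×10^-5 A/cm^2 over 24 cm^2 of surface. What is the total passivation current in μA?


I = i_pass * A, then convert A → μA (×10^6)
I = 7.336×10^-5 * 24 * 10^6 = 1760.64 μA

1760.64 μA


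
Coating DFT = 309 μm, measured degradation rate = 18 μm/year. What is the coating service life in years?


Service life = thickness / degradation rate
Life = 309 / 18 = 17.2 years

17.2 years


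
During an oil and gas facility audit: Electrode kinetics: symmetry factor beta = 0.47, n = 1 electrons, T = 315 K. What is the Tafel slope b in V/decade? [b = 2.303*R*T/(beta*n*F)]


Apply the Tafel slope relation: b = 2.303*R*T/(beta*n*F)
Numerator: 2.303 * 8.314 * 315 = 6031.35
Denominator: 0.47 * 1 * 96485 = 45347.95
b = 6031.35 / 45347.95 = 0.133 V/decade

0.133 V/decade


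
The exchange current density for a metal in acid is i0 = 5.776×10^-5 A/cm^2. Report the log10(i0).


i0 = 5.776×10^-5 A/cm^2
log10(i0) = -4.238

-4.238


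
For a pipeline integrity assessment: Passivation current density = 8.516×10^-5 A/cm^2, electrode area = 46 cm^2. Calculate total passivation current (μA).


I = i_pass * A, then convert A → μA (×10^6)
I = 8.516×10^-5 * 46 * 10^6 = 3917.36 μA

3917.36 μA


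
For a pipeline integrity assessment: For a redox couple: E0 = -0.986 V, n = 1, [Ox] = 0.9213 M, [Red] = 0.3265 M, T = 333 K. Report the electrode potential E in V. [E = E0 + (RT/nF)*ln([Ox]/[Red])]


Apply the Nernst equation: E = E0 + (RT/nF)*ln([Ox]/[Red])
Step 1: RT/nF = 8.314*333/(1*96485) = 0.02869422 V
Step 2: [Ox]/[Red] = 0.9213/0.3265 = 2.821746
Step 3: ln(2.821746) = 1.037356
Step 4: correction = 0.02869422 * 1.037356 = 0.03 V
E = -0.986 + 0.03 = -0.956 V

-0.956 V


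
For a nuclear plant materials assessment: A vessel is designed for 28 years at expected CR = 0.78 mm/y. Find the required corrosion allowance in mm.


Corrosion allowance = CR × design life
CA = 0.78 * 28 = 21.84 mm

21.84 mm
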